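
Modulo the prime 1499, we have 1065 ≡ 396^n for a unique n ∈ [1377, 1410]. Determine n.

Compute 396^1377 mod 1499 = 714, then multiply by 396 repeatedly:
  396^1377=714  396^1378=932  396^1379=318  396^1380=12  396^1381=255
  396^1382=547  396^1383=756  396^1384=1075  396^1385=1483  396^1386=1159
  396^1387=270  396^1388=491  396^1389=1065
Found 1065 at exponent 1389.

1389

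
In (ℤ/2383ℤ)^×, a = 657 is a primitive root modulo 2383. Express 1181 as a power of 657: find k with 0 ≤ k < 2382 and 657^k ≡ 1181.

Baby-step giant-step with m = ceil(sqrt(2382)) = 49.
Baby table (657^j mod 2383 for j=0..48):
  0:1  1:657  2:326  3:2095  4:1424  5:1432  6:1922  7:2147
  8:2226  9:1703  10:1244  11:2322  12:434  13:1561  14:887  15:1307
  16:819  17:1908  18:98  19:45  20:969  21:372  22:1338  23:2122
  24:99  25:702  26:1295  27:84  28:379  29:1171  30:2021  31:466
  32:1138  33:1787  34:1623  35:1110  36:72  37:2027  38:2025  39:711
  40:59  41:635  42:170  43:2072  44:611  45:1083  46:1397  47:374
  48:269
Giant step factor: 657^(-49) ≡ 1932 (mod 2383).
Scan 1181·1932^i mod 2383 for i = 0, 1, …:
  i=0: 1181   i=1: 1161   i=2: 649   i=3: 410
  i=4: 964   i=5: 1325   i=6: 558   i=7: 940
  i=8: 234   i=9: 1701   i=10: 175   i=11: 2097
  i=12: 304   i=13: 1110
Match at i=13, j=35: k = 13·49 + 35 = 672.

672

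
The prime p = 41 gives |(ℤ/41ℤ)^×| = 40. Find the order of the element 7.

40

The order of 7 must divide p − 1 = 40 = 2^3 · 5.
Divisors: 1, 2, 4, 5, 8, 10, 20, 40.
Check each in increasing order: 7^1 ≡ 7;  7^2 ≡ 8;  7^4 ≡ 23;  7^5 ≡ 38;  7^8 ≡ 37;  7^10 ≡ 9;  7^20 ≡ 40;  7^40 ≡ 1.
Smallest exponent giving 1 is 40.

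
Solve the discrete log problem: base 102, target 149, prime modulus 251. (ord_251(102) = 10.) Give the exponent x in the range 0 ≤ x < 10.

6

Successive powers of 102 modulo 251:
  102^0=1  102^1=102  102^2=113  102^3=231  102^4=219  102^5=250
  102^6=149
So 102^6 ≡ 149 (mod 251), giving x = 6.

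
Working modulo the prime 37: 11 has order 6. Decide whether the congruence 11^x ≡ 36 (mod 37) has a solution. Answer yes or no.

yes

36 ∈ ⟨11⟩ iff 36^6 ≡ 1 (mod 37), since |⟨11⟩| = 6.
36^6 mod 37 = 1.
Since 1 = 1, 36 lies in the subgroup.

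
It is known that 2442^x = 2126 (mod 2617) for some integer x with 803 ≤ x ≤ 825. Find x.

807

Compute 2442^803 mod 2617 = 1539, then multiply by 2442 repeatedly:
  2442^803=1539  2442^804=226  2442^805=2322  2442^806=1902  2442^807=2126
Found 2126 at exponent 807.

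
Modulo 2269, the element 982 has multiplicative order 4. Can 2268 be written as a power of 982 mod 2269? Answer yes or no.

yes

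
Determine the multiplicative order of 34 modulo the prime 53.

The order of 34 must divide p − 1 = 52 = 2^2 · 13.
Divisors: 1, 2, 4, 13, 26, 52.
Check each in increasing order: 34^1 ≡ 34;  34^2 ≡ 43;  34^4 ≡ 47;  34^13 ≡ 23;  34^26 ≡ 52;  34^52 ≡ 1.
Smallest exponent giving 1 is 52.

52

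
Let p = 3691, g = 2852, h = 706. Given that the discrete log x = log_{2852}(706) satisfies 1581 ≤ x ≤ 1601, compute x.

Compute 2852^1581 mod 3691 = 1407, then multiply by 2852 repeatedly:
  2852^1581=1407  2852^1582=647  2852^1583=3435  2852^1584=706
Found 706 at exponent 1584.

1584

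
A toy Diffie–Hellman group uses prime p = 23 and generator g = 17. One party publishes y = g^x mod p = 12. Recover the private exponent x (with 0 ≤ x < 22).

Successive powers of 17 modulo 23:
  17^0=1  17^1=17  17^2=13  17^3=14  17^4=8  17^5=21
  17^6=12
So 17^6 ≡ 12 (mod 23), giving x = 6.

6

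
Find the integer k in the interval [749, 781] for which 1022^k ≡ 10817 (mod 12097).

Compute 1022^749 mod 12097 = 5875, then multiply by 1022 repeatedly:
  1022^749=5875  1022^750=4138  1022^751=7183  1022^752=10244  1022^753=5463
  1022^754=6469  1022^755=6356  1022^756=11840  1022^757=3480  1022^758=42
  1022^759=6633  1022^760=4606  1022^761=1599  1022^762=1083  1022^763=5999
  1022^764=9896  1022^765=620  1022^766=4596  1022^767=3476  1022^768=8051
  1022^769=2162  1022^770=7910  1022^771=3224  1022^772=4544  1022^773=10817
Found 10817 at exponent 773.

773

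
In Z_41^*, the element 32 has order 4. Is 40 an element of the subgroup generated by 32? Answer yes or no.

yes

40 ∈ ⟨32⟩ iff 40^4 ≡ 1 (mod 41), since |⟨32⟩| = 4.
40^4 mod 41 = 1.
Since 1 = 1, 40 lies in the subgroup.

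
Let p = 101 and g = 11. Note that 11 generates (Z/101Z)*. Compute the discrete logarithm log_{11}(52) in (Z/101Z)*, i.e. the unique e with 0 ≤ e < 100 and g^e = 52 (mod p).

36

Baby-step giant-step with m = ceil(sqrt(100)) = 10.
Baby table (11^j mod 101 for j=0..9):
  0:1  1:11  2:20  3:18  4:97  5:57  6:21  7:29
  8:16  9:75
Giant step factor: 11^(-10) ≡ 6 (mod 101).
Scan 52·6^i mod 101 for i = 0, 1, …:
  i=0: 52   i=1: 9   i=2: 54   i=3: 21
Match at i=3, j=6: e = 3·10 + 6 = 36.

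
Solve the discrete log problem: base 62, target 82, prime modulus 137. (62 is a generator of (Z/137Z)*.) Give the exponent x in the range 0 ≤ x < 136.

131

Baby-step giant-step with m = ceil(sqrt(136)) = 12.
Baby table (62^j mod 137 for j=0..11):
  0:1  1:62  2:8  3:85  4:64  5:132  6:101  7:97
  8:123  9:91  10:25  11:43
Giant step factor: 62^(-12) ≡ 87 (mod 137).
Scan 82·87^i mod 137 for i = 0, 1, …:
  i=0: 82   i=1: 10   i=2: 48   i=3: 66
  i=4: 125   i=5: 52   i=6: 3   i=7: 124
  i=8: 102   i=9: 106   i=10: 43
Match at i=10, j=11: x = 10·12 + 11 = 131.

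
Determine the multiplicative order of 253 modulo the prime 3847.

The order of 253 must divide p − 1 = 3846 = 2 · 3 · 641.
Divisors: 1, 2, 3, 6, 641, 1282, 1923, 3846.
Check each in increasing order: 253^1 ≡ 253;  253^2 ≡ 2457;  253^3 ≡ 2254;  253^6 ≡ 2476;  253^641 ≡ 1893;  253^1282 ≡ 1892;  253^1923 ≡ 3846;  253^3846 ≡ 1.
Smallest exponent giving 1 is 3846.

3846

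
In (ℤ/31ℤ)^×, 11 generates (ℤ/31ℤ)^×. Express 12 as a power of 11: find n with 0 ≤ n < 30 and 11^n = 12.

23

Successive powers of 11 modulo 31:
  11^0=1  11^1=11  11^2=28  11^3=29  11^4=9  11^5=6
  11^6=4  11^7=13  11^8=19  11^9=23  11^10=5  11^11=24
  11^12=16  11^13=21  11^14=14  11^15=30  11^16=20  11^17=3
  11^18=2  11^19=22  11^20=25  11^21=27  11^22=18  11^23=12
So 11^23 ≡ 12 (mod 31), giving n = 23.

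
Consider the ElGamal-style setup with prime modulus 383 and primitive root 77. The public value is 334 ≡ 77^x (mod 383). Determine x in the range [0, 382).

Baby-step giant-step with m = ceil(sqrt(382)) = 20.
Baby table (77^j mod 383 for j=0..19):
  0:1  1:77  2:184  3:380  4:152  5:214  6:9  7:310
  8:124  9:356  10:219  11:11  12:81  13:109  14:350  15:140
  16:56  17:99  18:346  19:215
Giant step factor: 77^(-20) ≡ 49 (mod 383).
Scan 334·49^i mod 383 for i = 0, 1, …:
  i=0: 334   i=1: 280   i=2: 315   i=3: 115
  i=4: 273   i=5: 355   i=6: 160   i=7: 180
  i=8: 11
Match at i=8, j=11: x = 8·20 + 11 = 171.

171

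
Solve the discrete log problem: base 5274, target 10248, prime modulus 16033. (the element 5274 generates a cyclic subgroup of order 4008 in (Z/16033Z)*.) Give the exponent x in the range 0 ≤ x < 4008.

Baby-step giant-step with m = ceil(sqrt(4008)) = 64.
Baby table (5274^j mod 16033 for j=0..63):
  0:1  1:5274  2:13854  3:3615  4:2273  5:11151  6:1330  7:7999
  8:3903  9:14083  10:8886  11:305  12:5270  13:8791  14:12331  15:3846
  16:2059  17:4825  18:2679  19:3973  20:14504  21:653  22:12860  23:4050
  24:3744  25:9233  26:2621  27:2708  28:12622  29:15445  30:9290  31:14645
  32:6769  33:10248  34:709  35:3577  36:10290  37:13788  38:8257  39:1790
  40:13056  41:11642  42:9551  43:12321  44:15238  45:7816  46:741  47:12015
  48:4694  49:1204  50:828  51:5896  52:7517  53:11082  54:6183  55:14053
  56:10996  57:1543  58:9051  59:4733  60:14494  61:12045  62:2584  63:15999
Giant step factor: 5274^(-64) ≡ 14149 (mod 16033).
Scan 10248·14149^i mod 16033 for i = 0, 1, …:
  i=0: 10248
Match at i=0, j=33: x = 0·64 + 33 = 33.

33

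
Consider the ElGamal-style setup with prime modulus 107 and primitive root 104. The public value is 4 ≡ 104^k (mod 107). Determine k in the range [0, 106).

50

Baby-step giant-step with m = ceil(sqrt(106)) = 11.
Baby table (104^j mod 107 for j=0..10):
  0:1  1:104  2:9  3:80  4:81  5:78  6:87  7:60
  8:34  9:5  10:92
Giant step factor: 104^(-11) ≡ 88 (mod 107).
Scan 4·88^i mod 107 for i = 0, 1, …:
  i=0: 4   i=1: 31   i=2: 53   i=3: 63
  i=4: 87
Match at i=4, j=6: k = 4·11 + 6 = 50.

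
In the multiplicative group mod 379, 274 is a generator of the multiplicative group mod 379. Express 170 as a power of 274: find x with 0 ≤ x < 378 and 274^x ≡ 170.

200

Baby-step giant-step with m = ceil(sqrt(378)) = 20.
Baby table (274^j mod 379 for j=0..19):
  0:1  1:274  2:34  3:220  4:19  5:279  6:267  7:11
  8:361  9:374  10:146  11:209  12:37  13:284  14:121  15:181
  16:324  17:90  18:25  19:28
Giant step factor: 274^(-20) ≡ 103 (mod 379).
Scan 170·103^i mod 379 for i = 0, 1, …:
  i=0: 170   i=1: 76   i=2: 248   i=3: 151
  i=4: 14   i=5: 305   i=6: 337   i=7: 222
  i=8: 126   i=9: 92   i=10: 1
Match at i=10, j=0: x = 10·20 + 0 = 200.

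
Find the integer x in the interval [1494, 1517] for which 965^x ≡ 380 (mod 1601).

Compute 965^1494 mod 1601 = 720, then multiply by 965 repeatedly:
  965^1494=720  965^1495=1567  965^1496=811  965^1497=1327  965^1498=1356
  965^1499=523  965^1500=380
Found 380 at exponent 1500.

1500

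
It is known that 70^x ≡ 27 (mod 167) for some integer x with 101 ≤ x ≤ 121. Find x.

Compute 70^101 mod 167 = 165, then multiply by 70 repeatedly:
  70^101=165  70^102=27
Found 27 at exponent 102.

102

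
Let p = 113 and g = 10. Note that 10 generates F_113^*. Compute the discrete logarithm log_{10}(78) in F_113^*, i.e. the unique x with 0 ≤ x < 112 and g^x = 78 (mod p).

Baby-step giant-step with m = ceil(sqrt(112)) = 11.
Baby table (10^j mod 113 for j=0..10):
  0:1  1:10  2:100  3:96  4:56  5:108  6:63  7:65
  8:85  9:59  10:25
Giant step factor: 10^(-11) ≡ 33 (mod 113).
Scan 78·33^i mod 113 for i = 0, 1, …:
  i=0: 78   i=1: 88   i=2: 79   i=3: 8
  i=4: 38   i=5: 11   i=6: 24   i=7: 1
Match at i=7, j=0: x = 7·11 + 0 = 77.

77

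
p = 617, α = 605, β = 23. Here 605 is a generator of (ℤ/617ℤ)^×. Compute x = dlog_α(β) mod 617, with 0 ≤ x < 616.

401

Baby-step giant-step with m = ceil(sqrt(616)) = 25.
Baby table (605^j mod 617 for j=0..24):
  0:1  1:605  2:144  3:123  4:375  5:436  6:321  7:467
  8:566  9:612  10:60  11:514  12:2  13:593  14:288  15:246
  16:133  17:255  18:25  19:317  20:515  21:607  22:120  23:411
  24:4
Giant step factor: 605^(-25) ≡ 527 (mod 617).
Scan 23·527^i mod 617 for i = 0, 1, …:
  i=0: 23   i=1: 398   i=2: 583   i=3: 592
  i=4: 399   i=5: 493   i=6: 54   i=7: 76
  i=8: 564   i=9: 451     …   i=15: 576
  i=16: 605
Match at i=16, j=1: x = 16·25 + 1 = 401.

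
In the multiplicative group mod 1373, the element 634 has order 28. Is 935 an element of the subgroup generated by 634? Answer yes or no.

935 ∈ ⟨634⟩ iff 935^28 ≡ 1 (mod 1373), since |⟨634⟩| = 28.
935^28 mod 1373 = 1191.
Since 1191 ≠ 1, 935 does not lie in the subgroup.

no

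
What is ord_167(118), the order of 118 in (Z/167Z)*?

166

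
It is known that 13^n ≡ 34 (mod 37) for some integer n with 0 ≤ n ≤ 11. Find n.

4

Compute 13^0 mod 37 = 1, then multiply by 13 repeatedly:
  13^0=1  13^1=13  13^2=21  13^3=14  13^4=34
Found 34 at exponent 4.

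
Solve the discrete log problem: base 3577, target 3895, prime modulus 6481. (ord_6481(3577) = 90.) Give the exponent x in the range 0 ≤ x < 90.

Baby-step giant-step with m = ceil(sqrt(90)) = 10.
Baby table (3577^j mod 6481 for j=0..9):
  0:1  1:3577  2:1435  3:43  4:4748  5:3376  6:1849  7:3253
  8:2586  9:1735
Giant step factor: 3577^(-10) ≡ 1254 (mod 6481).
Scan 3895·1254^i mod 6481 for i = 0, 1, …:
  i=0: 3895   i=1: 4137   i=2: 2998   i=3: 512
  i=4: 429   i=5: 43
Match at i=5, j=3: x = 5·10 + 3 = 53.

53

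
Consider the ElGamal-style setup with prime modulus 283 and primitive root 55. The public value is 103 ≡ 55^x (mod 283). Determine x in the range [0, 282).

Baby-step giant-step with m = ceil(sqrt(282)) = 17.
Baby table (55^j mod 283 for j=0..16):
  0:1  1:55  2:195  3:254  4:103  5:5  6:275  7:126
  8:138  9:232  10:25  11:243  12:64  13:124  14:28  15:125
  16:83
Giant step factor: 55^(-17) ≡ 153 (mod 283).
Scan 103·153^i mod 283 for i = 0, 1, …:
  i=0: 103
Match at i=0, j=4: x = 0·17 + 4 = 4.

4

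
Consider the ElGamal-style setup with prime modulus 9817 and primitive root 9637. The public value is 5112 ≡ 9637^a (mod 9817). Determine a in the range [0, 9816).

Baby-step giant-step with m = ceil(sqrt(9816)) = 100.
Baby table (9637^j mod 9817 for j=0..99):
  0:1  1:9637  2:2949  3:9115  4:8556  5:1189  6:1954  7:1692
  8:9584  9:2672  10:73  11:6494  12:9120  13:7656  14:6117  15:8261
  16:5204  17:5712  18:2625  19:8533  20:5329  21:2846  22:8021  23:9136
  24:4776  25:4216  26:6846  27:4662  28:5102  29:4438  30:6154  31:1601
  32:6330  33:9189  34:5053  35:3441  36:8908  37:6548  38:9217  39:13
  40:7477  41:8886  42:691  43:3241  44:5640  45:5768  46:2362  47:6788
  48:5285  49:949  50:5886  51:756  52:1358  53:985  54:9223  55:8750
  56:5537  57:4674  58:2942  59:558  60:7547  61:6103  62:964  63:3186
  64:5723  65:645  66:1704  67:7424  68:8609  69:1466  70:1179  71:3754
  72:1653  73:6787  74:5465  75:7817  76:6588  77:2017  78:169  79:8848
  80:7531  81:8983  82:2865  83:4601  84:6265  85:1255  86:9708  87:9803
  88:2520  89:7799  90:11  91:7837  92:2988  93:2095  94:5763  95:3262
  96:1860  97:8795  98:7254  99:9758
Giant step factor: 9637^(-100) ≡ 2983 (mod 9817).
Scan 5112·2983^i mod 9817 for i = 0, 1, …:
  i=0: 5112   i=1: 3295   i=2: 2168   i=3: 7558
  i=4: 5682   i=5: 5264   i=6: 5129   i=7: 4921
  i=8: 2928   i=9: 6911     …   i=33: 8792
  i=34: 5329
Match at i=34, j=20: a = 34·100 + 20 = 3420.

3420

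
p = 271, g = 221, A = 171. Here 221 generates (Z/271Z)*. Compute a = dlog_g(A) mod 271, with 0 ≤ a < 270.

Baby-step giant-step with m = ceil(sqrt(270)) = 17.
Baby table (221^j mod 271 for j=0..16):
  0:1  1:221  2:61  3:202  4:198  5:127  6:154  7:159
  8:180  9:214  10:140  11:46  12:139  13:96  14:78  15:165
  16:151
Giant step factor: 221^(-17) ≡ 107 (mod 271).
Scan 171·107^i mod 271 for i = 0, 1, …:
  i=0: 171   i=1: 140
Match at i=1, j=10: a = 1·17 + 10 = 27.

27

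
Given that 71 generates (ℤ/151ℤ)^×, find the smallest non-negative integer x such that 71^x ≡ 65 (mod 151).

Successive powers of 71 modulo 151:
  71^0=1  71^1=71  71^2=58  71^3=41  71^4=42  71^5=113
  71^6=20  71^7=61  71^8=103  71^9=65
So 71^9 ≡ 65 (mod 151), giving x = 9.

9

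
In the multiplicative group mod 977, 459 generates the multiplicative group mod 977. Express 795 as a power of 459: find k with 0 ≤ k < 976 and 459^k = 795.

327

Baby-step giant-step with m = ceil(sqrt(976)) = 32.
Baby table (459^j mod 977 for j=0..31):
  0:1  1:459  2:626  3:96  4:99  5:499  6:423  7:711
  8:31  9:551  10:843  11:45  12:138  13:814  14:412  15:547
  16:961  17:472  18:731  19:418  20:370  21:809  22:71  23:348
  24:481  25:954  26:190  27:257  28:723  29:654  30:247  31:41
Giant step factor: 459^(-32) ≡ 790 (mod 977).
Scan 795·790^i mod 977 for i = 0, 1, …:
  i=0: 795   i=1: 816   i=2: 797   i=3: 442
  i=4: 391   i=5: 158   i=6: 741   i=7: 167
  i=8: 35   i=9: 294   i=10: 711
Match at i=10, j=7: k = 10·32 + 7 = 327.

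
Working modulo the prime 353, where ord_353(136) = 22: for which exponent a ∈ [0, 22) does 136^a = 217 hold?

12

Successive powers of 136 modulo 353:
  136^0=1  136^1=136  136^2=140  136^3=331  136^4=185  136^5=97
  136^6=131  136^7=166  136^8=337  136^9=295  136^10=231  136^11=352
  136^12=217
So 136^12 ≡ 217 (mod 353), giving a = 12.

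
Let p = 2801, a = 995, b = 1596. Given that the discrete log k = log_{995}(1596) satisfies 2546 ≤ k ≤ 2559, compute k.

2550

Compute 995^2546 mod 2801 = 314, then multiply by 995 repeatedly:
  995^2546=314  995^2547=1519  995^2548=1666  995^2549=2279  995^2550=1596
Found 1596 at exponent 2550.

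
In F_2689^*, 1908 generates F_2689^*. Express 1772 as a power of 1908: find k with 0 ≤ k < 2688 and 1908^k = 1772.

Baby-step giant-step with m = ceil(sqrt(2688)) = 52.
Baby table (1908^j mod 2689 for j=0..51):
  0:1  1:1908  2:2247  3:1010  4:1756  5:2643  6:969  7:1509
  8:1942  9:2583  10:2116  11:1139  12:500  13:2094  14:2187  15:2157
  16:1386  17:1201  18:480  19:1580  20:271  21:780  22:1223  23:2121
  24:2612  25:979  26:1766  27:211  28:1927  29:853  30:679  31:2123
  32:1050  33:95  34:1097  35:1034  36:1835  37:102  38:1008  39:629
  40:838  41:1638  42:686  43:2034  44:645  45:1787  46:2633  47:712
  48:551  49:2598  50:1157  51:2576
Giant step factor: 1908^(-52) ≡ 50 (mod 2689).
Scan 1772·50^i mod 2689 for i = 0, 1, …:
  i=0: 1772   i=1: 2552   i=2: 1217   i=3: 1692
  i=4: 1241   i=5: 203   i=6: 2083   i=7: 1968
  i=8: 1596   i=9: 1819     …   i=18: 1629
  i=19: 780
Match at i=19, j=21: k = 19·52 + 21 = 1009.

1009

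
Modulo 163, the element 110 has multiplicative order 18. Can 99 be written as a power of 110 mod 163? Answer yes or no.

no

99 ∈ ⟨110⟩ iff 99^18 ≡ 1 (mod 163), since |⟨110⟩| = 18.
99^18 mod 163 = 58.
Since 58 ≠ 1, 99 does not lie in the subgroup.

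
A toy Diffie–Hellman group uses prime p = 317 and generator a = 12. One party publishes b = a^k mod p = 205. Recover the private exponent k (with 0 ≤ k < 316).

128

Baby-step giant-step with m = ceil(sqrt(316)) = 18.
Baby table (12^j mod 317 for j=0..17):
  0:1  1:12  2:144  3:143  4:131  5:304  6:161  7:30
  8:43  9:199  10:169  11:126  12:244  13:75  14:266  15:22
  16:264  17:315
Giant step factor: 12^(-18) ≡ 66 (mod 317).
Scan 205·66^i mod 317 for i = 0, 1, …:
  i=0: 205   i=1: 216   i=2: 308   i=3: 40
  i=4: 104   i=5: 207   i=6: 31   i=7: 144
Match at i=7, j=2: k = 7·18 + 2 = 128.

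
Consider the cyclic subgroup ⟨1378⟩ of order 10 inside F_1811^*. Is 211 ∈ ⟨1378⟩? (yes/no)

no

211 ∈ ⟨1378⟩ iff 211^10 ≡ 1 (mod 1811), since |⟨1378⟩| = 10.
211^10 mod 1811 = 243.
Since 243 ≠ 1, 211 does not lie in the subgroup.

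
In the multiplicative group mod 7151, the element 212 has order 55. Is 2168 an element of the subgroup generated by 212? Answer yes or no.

yes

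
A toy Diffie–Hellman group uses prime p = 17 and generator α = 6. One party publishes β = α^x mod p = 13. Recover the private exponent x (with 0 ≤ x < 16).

Successive powers of 6 modulo 17:
  6^0=1  6^1=6  6^2=2  6^3=12  6^4=4  6^5=7
  6^6=8  6^7=14  6^8=16  6^9=11  6^10=15  6^11=5
  6^12=13
So 6^12 ≡ 13 (mod 17), giving x = 12.

12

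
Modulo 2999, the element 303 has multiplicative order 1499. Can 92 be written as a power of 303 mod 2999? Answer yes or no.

92 ∈ ⟨303⟩ iff 92^1499 ≡ 1 (mod 2999), since |⟨303⟩| = 1499.
92^1499 mod 2999 = 2998.
Since 2998 ≠ 1, 92 does not lie in the subgroup.

no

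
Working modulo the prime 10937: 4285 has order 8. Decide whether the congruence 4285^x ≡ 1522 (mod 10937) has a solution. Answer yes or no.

⟨4285⟩ has order 8; its elements mod 10937 are {1, 1998, 2241, 4285, 6652, 8696, 8939, 10936}.
1522 is not in this set.

no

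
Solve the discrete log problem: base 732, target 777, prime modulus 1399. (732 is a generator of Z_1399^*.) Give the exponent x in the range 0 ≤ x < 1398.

375

Baby-step giant-step with m = ceil(sqrt(1398)) = 38.
Baby table (732^j mod 1399 for j=0..37):
  0:1  1:732  2:7  3:927  4:49  5:893  6:343  7:655
  8:1002  9:388  10:19  11:1317  12:133  13:825  14:931  15:179
  16:921  17:1253  18:851  19:377  20:361  21:1240  22:1128  23:286
  24:901  25:603  26:711  27:24  28:780  29:168  30:1263  31:1176
  32:447  33:1237  34:331  35:265  36:918  37:456
Giant step factor: 732^(-38) ≡ 1131 (mod 1399).
Scan 777·1131^i mod 1399 for i = 0, 1, …:
  i=0: 777   i=1: 215   i=2: 1138   i=3: 1397
  i=4: 536   i=5: 449   i=6: 1381   i=7: 627
  i=8: 1243   i=9: 1237
Match at i=9, j=33: x = 9·38 + 33 = 375.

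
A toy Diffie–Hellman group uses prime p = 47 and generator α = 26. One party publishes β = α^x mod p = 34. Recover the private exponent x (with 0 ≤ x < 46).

Baby-step giant-step with m = ceil(sqrt(46)) = 7.
Baby table (26^j mod 47 for j=0..6):
  0:1  1:26  2:18  3:45  4:42  5:11  6:4
Giant step factor: 26^(-7) ≡ 33 (mod 47).
Scan 34·33^i mod 47 for i = 0, 1, …:
  i=0: 34   i=1: 41   i=2: 37   i=3: 46
  i=4: 14   i=5: 39   i=6: 18
Match at i=6, j=2: x = 6·7 + 2 = 44.

44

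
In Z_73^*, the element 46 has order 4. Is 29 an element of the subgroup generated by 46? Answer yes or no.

no

⟨46⟩ has order 4; its elements mod 73 are {1, 27, 46, 72}.
29 is not in this set.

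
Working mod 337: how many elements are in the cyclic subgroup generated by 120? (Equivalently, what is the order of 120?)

The order of 120 must divide p − 1 = 336 = 2^4 · 3 · 7.
Divisors: 1, 2, 3, 4, 6, 7, 8, 12, 14, 16, 21, 24, 28, 42, 48, 56, 84, 112, 168, 336.
Check each in increasing order: 120^1 ≡ 120;  120^2 ≡ 246;  120^3 ≡ 201;  120^4 ≡ 193;  120^6 ≡ 298;  120^7 ≡ 38;  120^8 ≡ 179;  120^12 ≡ 173;  120^14 ≡ 96;  120^16 ≡ 26;  120^21 ≡ 278;  120^24 ≡ 273;  120^28 ≡ 117;  120^42 ≡ 111;  120^48 ≡ 52;  120^56 ≡ 209;  120^84 ≡ 189;  120^112 ≡ 208;  120^168 ≡ 336;  120^336 ≡ 1.
Smallest exponent giving 1 is 336.

336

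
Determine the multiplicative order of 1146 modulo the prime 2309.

The order of 1146 must divide p − 1 = 2308 = 2^2 · 577.
Divisors: 1, 2, 4, 577, 1154, 2308.
Check each in increasing order: 1146^1 ≡ 1146;  1146^2 ≡ 1804;  1146^4 ≡ 1035;  1146^577 ≡ 1.
Smallest exponent giving 1 is 577.

577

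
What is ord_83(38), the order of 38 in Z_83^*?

41

The order of 38 must divide p − 1 = 82 = 2 · 41.
Divisors: 1, 2, 41, 82.
Check each in increasing order: 38^1 ≡ 38;  38^2 ≡ 33;  38^41 ≡ 1.
Smallest exponent giving 1 is 41.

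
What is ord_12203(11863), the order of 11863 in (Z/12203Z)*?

The order of 11863 must divide p − 1 = 12202 = 2 · 6101.
Divisors: 1, 2, 6101, 12202.
Check each in increasing order: 11863^1 ≡ 11863;  11863^2 ≡ 5773;  11863^6101 ≡ 12202;  11863^12202 ≡ 1.
Smallest exponent giving 1 is 12202.

12202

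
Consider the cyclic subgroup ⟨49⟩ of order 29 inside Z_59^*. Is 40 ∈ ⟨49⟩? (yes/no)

no

40 ∈ ⟨49⟩ iff 40^29 ≡ 1 (mod 59), since |⟨49⟩| = 29.
40^29 mod 59 = 58.
Since 58 ≠ 1, 40 does not lie in the subgroup.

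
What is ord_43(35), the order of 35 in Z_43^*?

7

The order of 35 must divide p − 1 = 42 = 2 · 3 · 7.
Divisors: 1, 2, 3, 6, 7, 14, 21, 42.
Check each in increasing order: 35^1 ≡ 35;  35^2 ≡ 21;  35^3 ≡ 4;  35^6 ≡ 16;  35^7 ≡ 1.
Smallest exponent giving 1 is 7.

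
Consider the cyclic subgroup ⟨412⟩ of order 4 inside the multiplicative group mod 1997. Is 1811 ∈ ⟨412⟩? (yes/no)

no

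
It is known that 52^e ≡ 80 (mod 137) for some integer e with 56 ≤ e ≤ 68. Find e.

Compute 52^56 mod 137 = 56, then multiply by 52 repeatedly:
  52^56=56  52^57=35  52^58=39  52^59=110  52^60=103
  52^61=13  52^62=128  52^63=80
Found 80 at exponent 63.

63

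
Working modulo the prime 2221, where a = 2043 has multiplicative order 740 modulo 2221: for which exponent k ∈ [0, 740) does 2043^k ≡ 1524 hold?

186

Baby-step giant-step with m = ceil(sqrt(740)) = 28.
Baby table (2043^j mod 2221 for j=0..27):
  0:1  1:2043  2:590  3:1588  4:1624  5:1879  6:909  7:331
  8:1049  9:2063  10:1472  11:62  12:69  13:1044  14:732  15:743
  16:1006  17:833  18:533  19:629  20:1309  21:203  22:1623  23:2057
  24:319  25:964  26:1646  27:184
Giant step factor: 2043^(-28) ≡ 430 (mod 2221).
Scan 1524·430^i mod 2221 for i = 0, 1, …:
  i=0: 1524   i=1: 125   i=2: 446   i=3: 774
  i=4: 1891   i=5: 244   i=6: 533
Match at i=6, j=18: k = 6·28 + 18 = 186.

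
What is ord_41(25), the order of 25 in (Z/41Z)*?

10

The order of 25 must divide p − 1 = 40 = 2^3 · 5.
Divisors: 1, 2, 4, 5, 8, 10, 20, 40.
Check each in increasing order: 25^1 ≡ 25;  25^2 ≡ 10;  25^4 ≡ 18;  25^5 ≡ 40;  25^8 ≡ 37;  25^10 ≡ 1.
Smallest exponent giving 1 is 10.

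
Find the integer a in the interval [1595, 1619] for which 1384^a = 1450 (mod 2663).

1604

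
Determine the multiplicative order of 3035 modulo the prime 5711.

2855

The order of 3035 must divide p − 1 = 5710 = 2 · 5 · 571.
Divisors: 1, 2, 5, 10, 571, 1142, 2855, 5710.
Check each in increasing order: 3035^1 ≡ 3035;  3035^2 ≡ 5093;  3035^5 ≡ 514;  3035^10 ≡ 1490;  3035^571 ≡ 1020;  3035^1142 ≡ 998;  3035^2855 ≡ 1.
Smallest exponent giving 1 is 2855.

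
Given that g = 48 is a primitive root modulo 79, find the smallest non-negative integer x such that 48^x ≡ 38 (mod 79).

48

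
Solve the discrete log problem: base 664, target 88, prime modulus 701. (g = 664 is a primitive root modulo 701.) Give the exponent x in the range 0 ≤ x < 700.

526

Baby-step giant-step with m = ceil(sqrt(700)) = 27.
Baby table (664^j mod 701 for j=0..26):
  0:1  1:664  2:668  3:520  4:388  5:365  6:515  7:573
  8:530  9:18  10:35  11:107  12:247  13:675  14:261  15:157
  16:500  17:427  18:324  19:630  20:524  21:240  22:233  23:492
  24:22  25:588  26:676
Giant step factor: 664^(-27) ≡ 435 (mod 701).
Scan 88·435^i mod 701 for i = 0, 1, …:
  i=0: 88   i=1: 426   i=2: 246   i=3: 458
  i=4: 146   i=5: 420   i=6: 440   i=7: 27
  i=8: 529   i=9: 187     …   i=18: 485
  i=19: 675
Match at i=19, j=13: x = 19·27 + 13 = 526.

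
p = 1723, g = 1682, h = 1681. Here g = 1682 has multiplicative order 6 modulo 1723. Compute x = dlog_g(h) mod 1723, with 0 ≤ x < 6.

Successive powers of 1682 modulo 1723:
  1682^0=1  1682^1=1682  1682^2=1681
So 1682^2 ≡ 1681 (mod 1723), giving x = 2.

2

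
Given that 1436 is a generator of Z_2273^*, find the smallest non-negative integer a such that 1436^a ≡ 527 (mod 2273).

Baby-step giant-step with m = ceil(sqrt(2272)) = 48.
Baby table (1436^j mod 2273 for j=0..47):
  0:1  1:1436  2:485  3:922  4:1106  5:1662  6:2255  7:1428
  8:362  9:1588  10:549  11:1906  12:324  13:1572  14:303  15:965
  16:1483  17:2060  18:987  19:1253  20:1365  21:814  22:582  23:1561
  24:418  25:176  26:433  27:1259  28:889  29:1451  30:1568  31:1378
  32:1298  33:68  34:2182  35:1158  36:1325  37:199  38:1639  39:1049
  40:1638  41:1886  42:1153  43:964  44:47  45:1575  46:65  47:147
Giant step factor: 1436^(-48) ≡ 1324 (mod 2273).
Scan 527·1324^i mod 2273 for i = 0, 1, …:
  i=0: 527   i=1: 2210   i=2: 689   i=3: 763
  i=4: 1000   i=5: 1114   i=6: 2032   i=7: 1409
  i=8: 1656   i=9: 1372     …   i=21: 1199
  i=22: 922
Match at i=22, j=3: a = 22·48 + 3 = 1059.

1059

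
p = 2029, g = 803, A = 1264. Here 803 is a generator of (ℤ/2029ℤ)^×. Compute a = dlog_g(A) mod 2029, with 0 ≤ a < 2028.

1413

Baby-step giant-step with m = ceil(sqrt(2028)) = 46.
Baby table (803^j mod 2029 for j=0..45):
  0:1  1:803  2:1616  3:1117  4:133  5:1291  6:1883  7:444
  8:1457  9:1267  10:872  11:211  12:1026  13:104  14:323  15:1686
  16:515  17:1658  18:350  19:1048  20:1538  21:1382  22:1912  23:1412
  24:1654  25:1196  26:671  27:1128  28:850  29:806  30:1996  31:1907
  32:1455  33:1690  34:1698  35:6  36:760  37:1580  38:615  39:798
  40:1659  41:1153  42:635  43:626  44:1515  45:1174
Giant step factor: 803^(-46) ≡ 835 (mod 2029).
Scan 1264·835^i mod 2029 for i = 0, 1, …:
  i=0: 1264   i=1: 360   i=2: 308   i=3: 1526
  i=4: 2027   i=5: 359   i=6: 1502   i=7: 248
  i=8: 122   i=9: 420     …   i=29: 974
  i=30: 1690
Match at i=30, j=33: a = 30·46 + 33 = 1413.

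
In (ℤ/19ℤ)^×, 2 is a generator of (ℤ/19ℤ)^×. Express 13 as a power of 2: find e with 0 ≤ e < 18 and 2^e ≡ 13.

5

Successive powers of 2 modulo 19:
  2^0=1  2^1=2  2^2=4  2^3=8  2^4=16  2^5=13
So 2^5 ≡ 13 (mod 19), giving e = 5.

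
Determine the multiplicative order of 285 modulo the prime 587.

293

The order of 285 must divide p − 1 = 586 = 2 · 293.
Divisors: 1, 2, 293, 586.
Check each in increasing order: 285^1 ≡ 285;  285^2 ≡ 219;  285^293 ≡ 1.
Smallest exponent giving 1 is 293.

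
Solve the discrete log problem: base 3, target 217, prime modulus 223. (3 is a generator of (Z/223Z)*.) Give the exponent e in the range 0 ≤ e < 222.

Baby-step giant-step with m = ceil(sqrt(222)) = 15.
Baby table (3^j mod 223 for j=0..14):
  0:1  1:3  2:9  3:27  4:81  5:20  6:60  7:180
  8:94  9:59  10:177  11:85  12:32  13:96  14:65
Giant step factor: 3^(-15) ≡ 215 (mod 223).
Scan 217·215^i mod 223 for i = 0, 1, …:
  i=0: 217   i=1: 48   i=2: 62   i=3: 173
  i=4: 177
Match at i=4, j=10: e = 4·15 + 10 = 70.

70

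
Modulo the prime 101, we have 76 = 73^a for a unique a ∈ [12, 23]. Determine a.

18

Compute 73^12 mod 101 = 68, then multiply by 73 repeatedly:
  73^12=68  73^13=15  73^14=85  73^15=44  73^16=81
  73^17=55  73^18=76
Found 76 at exponent 18.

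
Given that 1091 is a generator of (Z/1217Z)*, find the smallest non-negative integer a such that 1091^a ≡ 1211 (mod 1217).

Baby-step giant-step with m = ceil(sqrt(1216)) = 35.
Baby table (1091^j mod 1217 for j=0..34):
  0:1  1:1091  2:55  3:372  4:591  5:988  6:863  7:792
  8:2  9:965  10:110  11:744  12:1182  13:759  14:509  15:367
  16:4  17:713  18:220  19:271  20:1147  21:301  22:1018  23:734
  24:8  25:209  26:440  27:542  28:1077  29:602  30:819  31:251
  32:16  33:418  34:880
Giant step factor: 1091^(-35) ≡ 183 (mod 1217).
Scan 1211·183^i mod 1217 for i = 0, 1, …:
  i=0: 1211   i=1: 119   i=2: 1088   i=3: 733
  i=4: 269   i=5: 547   i=6: 307   i=7: 199
  i=8: 1124   i=9: 19     …   i=24: 1084
  i=25: 1
Match at i=25, j=0: a = 25·35 + 0 = 875.

875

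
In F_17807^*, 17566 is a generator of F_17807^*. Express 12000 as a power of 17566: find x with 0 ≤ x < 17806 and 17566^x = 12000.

Baby-step giant-step with m = ceil(sqrt(17806)) = 134.
Baby table (17566^j mod 17807 for j=0..133):
  0:1  1:17566  2:4660  3:16588  4:8867  5:17700  6:7980  7:17783
  8:5784  9:12809  10:11449  11:876  12:2568  13:4357  14:576  15:3640
  16:13110  17:10136  18:14590  19:9596  20:2274  21:3983  22:1675  23:5886
  24:6034  25:5980  26:1187  27:16652  28:11250  29:13221  30:1192  31:15447
  32:16743  33:7126  34:9913  35:14912  36:3222  37:7006  38:3219  39:7729
  40:7046  41:11386  42:16059  43:11707  44:9926  45:11779  46:10381  47:8966
  48:11648  49:6338  50:3944  51:11074  52:2216  53:154  54:16307  55:5360
  56:8151  57:12186  58:1329  59:237  60:14111  61:386  62:13816  63:253
  64:10255  65:3718  66:12119  67:17476  68:8543  69:6749  70:11735  71:3178
  72:17610  73:11863  74:7944  75:8652  76:16094  77:3272  78:12763  79:4728
  80:200  81:5221  82:6036  83:5498  84:10507  85:14214  86:11177  87:13007
  88:17152  89:15399  90:10504  91:14937  92:15004  93:16664  94:8358  95:15720
  96:4371  97:15009  98:15459  99:13851  100:9625  101:13092  102:14474  103:1938
  104:13731  105:2931  106:5909  107:491  108:6318  109:8764  110:6909  111:8789
  112:884  113:640  114:6023  115:8631  116:3348  117:12254  118:2748  119:14398
  120:2447  121:15711  122:6540  123:8683  124:8623  125:5276  126:10588  127:12500
  128:14690  129:3303  130:5292  131:6732  132:15832  133:12993
Giant step factor: 17566^(-134) ≡ 14539 (mod 17807).
Scan 12000·14539^i mod 17807 for i = 0, 1, …:
  i=0: 12000   i=1: 12821   i=2: 843   i=3: 5161
  i=4: 14888   i=5: 12547   i=6: 5925   i=7: 11116
  i=8: 16999   i=9: 5108     …   i=102: 16376
  i=103: 11074
Match at i=103, j=51: x = 103·134 + 51 = 13853.

13853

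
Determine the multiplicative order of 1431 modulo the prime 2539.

1269

The order of 1431 must divide p − 1 = 2538 = 2 · 3^3 · 47.
Divisors: 1, 2, 3, 6, 9, 18, 27, 47, 54, 94, 141, 282, 423, 846, 1269, 2538.
Check each in increasing order: 1431^1 ≡ 1431;  1431^2 ≡ 1327;  1431^3 ≡ 2304;  1431^6 ≡ 1906;  1431^9 ≡ 1493;  1431^18 ≡ 2346;  1431^27 ≡ 1297;  1431^47 ≡ 1403;  1431^54 ≡ 1391;  1431^94 ≡ 684;  1431^141 ≡ 2449;  1431^282 ≡ 483;  1431^423 ≡ 2232;  1431^846 ≡ 306;  1431^1269 ≡ 1.
Smallest exponent giving 1 is 1269.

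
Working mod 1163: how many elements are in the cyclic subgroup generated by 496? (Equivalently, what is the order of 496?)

1162

The order of 496 must divide p − 1 = 1162 = 2 · 7 · 83.
Divisors: 1, 2, 7, 14, 83, 166, 581, 1162.
Check each in increasing order: 496^1 ≡ 496;  496^2 ≡ 623;  496^7 ≡ 228;  496^14 ≡ 812;  496^83 ≡ 878;  496^166 ≡ 978;  496^581 ≡ 1162;  496^1162 ≡ 1.
Smallest exponent giving 1 is 1162.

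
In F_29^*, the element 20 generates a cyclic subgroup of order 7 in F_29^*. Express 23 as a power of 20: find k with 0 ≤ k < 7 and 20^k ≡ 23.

2

Successive powers of 20 modulo 29:
  20^0=1  20^1=20  20^2=23
So 20^2 ≡ 23 (mod 29), giving k = 2.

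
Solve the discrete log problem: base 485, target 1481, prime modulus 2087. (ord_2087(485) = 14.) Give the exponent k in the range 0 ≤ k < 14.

Successive powers of 485 modulo 2087:
  485^0=1  485^1=485  485^2=1481
So 485^2 ≡ 1481 (mod 2087), giving k = 2.

2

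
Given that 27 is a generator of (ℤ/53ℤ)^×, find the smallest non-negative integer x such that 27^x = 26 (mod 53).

27

Successive powers of 27 modulo 53:
  27^0=1  27^1=27  27^2=40  27^3=20  27^4=10  27^5=5
  27^6=29  27^7=41  27^8=47  27^9=50  27^10=25  27^11=39
  27^12=46  27^13=23  27^14=38  27^15=19  27^16=36  27^17=18
  27^18=9  27^19=31  27^20=42  27^21=21  27^22=37  27^23=45
  27^24=49  27^25=51  27^26=52  27^27=26
So 27^27 ≡ 26 (mod 53), giving x = 27.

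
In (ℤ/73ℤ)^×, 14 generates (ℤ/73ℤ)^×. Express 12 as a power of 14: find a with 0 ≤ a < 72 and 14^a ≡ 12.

Baby-step giant-step with m = ceil(sqrt(72)) = 9.
Baby table (14^j mod 73 for j=0..8):
  0:1  1:14  2:50  3:43  4:18  5:33  6:24  7:44
  8:32
Giant step factor: 14^(-9) ≡ 22 (mod 73).
Scan 12·22^i mod 73 for i = 0, 1, …:
  i=0: 12   i=1: 45   i=2: 41   i=3: 26
  i=4: 61   i=5: 28   i=6: 32
Match at i=6, j=8: a = 6·9 + 8 = 62.

62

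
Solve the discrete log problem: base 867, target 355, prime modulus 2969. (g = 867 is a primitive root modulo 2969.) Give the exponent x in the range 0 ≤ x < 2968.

1308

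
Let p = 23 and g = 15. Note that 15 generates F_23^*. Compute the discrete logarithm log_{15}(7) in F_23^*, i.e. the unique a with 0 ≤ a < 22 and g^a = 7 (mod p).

Successive powers of 15 modulo 23:
  15^0=1  15^1=15  15^2=18  15^3=17  15^4=2  15^5=7
So 15^5 ≡ 7 (mod 23), giving a = 5.

5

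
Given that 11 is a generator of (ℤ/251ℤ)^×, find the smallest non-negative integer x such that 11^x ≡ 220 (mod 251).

101

Baby-step giant-step with m = ceil(sqrt(250)) = 16.
Baby table (11^j mod 251 for j=0..15):
  0:1  1:11  2:121  3:76  4:83  5:160  6:3  7:33
  8:112  9:228  10:249  11:229  12:9  13:99  14:85  15:182
Giant step factor: 11^(-16) ≡ 209 (mod 251).
Scan 220·209^i mod 251 for i = 0, 1, …:
  i=0: 220   i=1: 47   i=2: 34   i=3: 78
  i=4: 238   i=5: 44   i=6: 160
Match at i=6, j=5: x = 6·16 + 5 = 101.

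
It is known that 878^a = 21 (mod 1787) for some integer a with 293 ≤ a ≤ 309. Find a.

307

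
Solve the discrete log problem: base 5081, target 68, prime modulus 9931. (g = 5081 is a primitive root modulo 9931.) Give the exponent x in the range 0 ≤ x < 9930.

7849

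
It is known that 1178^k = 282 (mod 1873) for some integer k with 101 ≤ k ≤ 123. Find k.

Compute 1178^101 mod 1873 = 287, then multiply by 1178 repeatedly:
  1178^101=287  1178^102=946  1178^103=1826  1178^104=824  1178^105=458
  1178^106=100  1178^107=1674  1178^108=1576  1178^109=385  1178^110=264
  1178^111=74  1178^112=1014  1178^113=1391  1178^114=1596  1178^115=1469
  1178^116=1703  1178^117=151  1178^118=1816  1178^119=282
Found 282 at exponent 119.

119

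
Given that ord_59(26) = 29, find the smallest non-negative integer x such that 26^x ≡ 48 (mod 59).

Successive powers of 26 modulo 59:
  26^0=1  26^1=26  26^2=27  26^3=53  26^4=21  26^5=15
  26^6=36  26^7=51  26^8=28  26^9=20  26^10=48
So 26^10 ≡ 48 (mod 59), giving x = 10.

10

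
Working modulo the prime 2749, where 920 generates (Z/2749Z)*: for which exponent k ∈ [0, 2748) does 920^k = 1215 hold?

Baby-step giant-step with m = ceil(sqrt(2748)) = 53.
Baby table (920^j mod 2749 for j=0..52):
  0:1  1:920  2:2457  3:762  4:45  5:165  6:605  7:1302
  8:2025  9:1927  10:2484  11:861  12:408  13:1496  14:1820  15:259
  16:1866  17:1344  18:2179  19:659  20:1500  21:2  22:1840  23:2165
  24:1524  25:90  26:330  27:1210  28:2604  29:1301  30:1105  31:2219
  32:1722  33:816  34:243  35:891  36:518  37:983  38:2688  39:1609
  40:1318  41:251  42:4  43:931  44:1581  45:299  46:180  47:660
  48:2420  49:2459  50:2602  51:2210  52:1689
Giant step factor: 920^(-53) ≡ 1685 (mod 2749).
Scan 1215·1685^i mod 2749 for i = 0, 1, …:
  i=0: 1215   i=1: 2019   i=2: 1502   i=3: 1790
  i=4: 497   i=5: 1749   i=6: 137   i=7: 2678
  i=8: 1321   i=9: 1944   i=10: 1581
Match at i=10, j=44: k = 10·53 + 44 = 574.

574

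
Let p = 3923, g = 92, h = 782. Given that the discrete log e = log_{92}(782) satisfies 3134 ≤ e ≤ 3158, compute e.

3158

Compute 92^3134 mod 3923 = 2097, then multiply by 92 repeatedly:
  92^3134=2097  92^3135=697  92^3136=1356  92^3137=3139  92^3138=2409
  92^3139=1940  92^3140=1945  92^3141=2405  92^3142=1572  92^3143=3396
  92^3144=2515  92^3145=3846  92^3146=762  92^3147=3413  92^3148=156
  92^3149=2583  92^3150=2256  92^3151=3556  92^3152=1543  92^3153=728
  92^3154=285  92^3155=2682  92^3156=3518  92^3157=1970  92^3158=782
Found 782 at exponent 3158.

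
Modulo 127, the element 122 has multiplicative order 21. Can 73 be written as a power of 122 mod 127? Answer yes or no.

yes

⟨122⟩ has order 21; its elements mod 127 are {1, 2, 4, 8, 16, 19, 25, 32, 38, 47, 50, 61, 64, 73, 76, 87, 94, 100, 107, 117, 122}.
73 is in this set.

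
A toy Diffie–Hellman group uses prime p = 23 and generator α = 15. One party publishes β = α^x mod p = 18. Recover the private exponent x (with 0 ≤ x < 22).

Successive powers of 15 modulo 23:
  15^0=1  15^1=15  15^2=18
So 15^2 ≡ 18 (mod 23), giving x = 2.

2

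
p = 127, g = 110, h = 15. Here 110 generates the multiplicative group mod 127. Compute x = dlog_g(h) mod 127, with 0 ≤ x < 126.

62

Baby-step giant-step with m = ceil(sqrt(126)) = 12.
Baby table (110^j mod 127 for j=0..11):
  0:1  1:110  2:35  3:40  4:82  5:3  6:76  7:105
  8:120  9:119  10:9  11:101
Giant step factor: 110^(-12) ≡ 25 (mod 127).
Scan 15·25^i mod 127 for i = 0, 1, …:
  i=0: 15   i=1: 121   i=2: 104   i=3: 60
  i=4: 103   i=5: 35
Match at i=5, j=2: x = 5·12 + 2 = 62.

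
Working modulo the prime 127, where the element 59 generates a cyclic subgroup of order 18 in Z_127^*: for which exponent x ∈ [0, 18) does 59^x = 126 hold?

Successive powers of 59 modulo 127:
  59^0=1  59^1=59  59^2=52  59^3=20  59^4=37  59^5=24
  59^6=19  59^7=105  59^8=99  59^9=126
So 59^9 ≡ 126 (mod 127), giving x = 9.

9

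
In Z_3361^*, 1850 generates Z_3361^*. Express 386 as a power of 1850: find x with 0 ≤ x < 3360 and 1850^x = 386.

539

Baby-step giant-step with m = ceil(sqrt(3360)) = 58.
Baby table (1850^j mod 3361 for j=0..57):
  0:1  1:1850  2:1002  3:1789  4:2426  5:1165  6:849  7:1063
  8:365  9:3050  10:2742  11:951  12:1547  13:1739  14:673  15:1480
  16:2146  17:759  18:2613  19:932  20:7  21:2867  22:292  23:2440
  24:177  25:1433  26:2582  27:719  28:2555  29:1184  30:2389  31:3296
  32:746  33:2090  34:1350  35:277  36:1578  37:1952  38:1486  39:3163
  40:49  41:3264  42:2044  43:275  44:1239  45:3309  46:1269  47:1672
  48:1080  49:1566  50:3279  51:2906  52:1861  53:1186  54:2728  55:1939
  56:963  57:220
Giant step factor: 1850^(-58) ≡ 1022 (mod 3361).
Scan 386·1022^i mod 3361 for i = 0, 1, …:
  i=0: 386   i=1: 1255   i=2: 2069   i=3: 449
  i=4: 1782   i=5: 2903   i=6: 2464   i=7: 819
  i=8: 129   i=9: 759
Match at i=9, j=17: x = 9·58 + 17 = 539.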